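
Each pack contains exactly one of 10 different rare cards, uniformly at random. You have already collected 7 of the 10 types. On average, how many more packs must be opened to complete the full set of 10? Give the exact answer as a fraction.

55/3

Starting from 7 distinct types, each trial gives a new one with probability (10−i)/10 when i types are held, so the wait for the next new type is 10/(10−i).
E = 10/3 + 10/2 + 10/1 = 55/3.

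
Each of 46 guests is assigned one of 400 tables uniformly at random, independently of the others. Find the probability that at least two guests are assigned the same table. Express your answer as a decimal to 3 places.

It's easier to compute the probability that all 46 are distinct.
P(all distinct) = 400/400 · 399/400 · ··· · 355/400 ≈ 0.068.
So the probability of at least one match is 1 − 0.068 = 0.932.

0.932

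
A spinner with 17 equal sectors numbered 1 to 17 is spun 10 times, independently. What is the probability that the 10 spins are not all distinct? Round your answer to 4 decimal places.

P(all 10 different) = 17/17 · 16/17 · ··· · 8/17 ≈ 0.0350.
P(at least two equal) = 1 − 0.0350 = 0.9650.

0.9650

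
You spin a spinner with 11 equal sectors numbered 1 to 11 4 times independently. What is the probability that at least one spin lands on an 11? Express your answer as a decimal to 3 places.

0.317

P(no spin lands on an 11) = (10/11)^4 ≈ 0.683.
P(at least one) = 1 − 0.683 = 0.317.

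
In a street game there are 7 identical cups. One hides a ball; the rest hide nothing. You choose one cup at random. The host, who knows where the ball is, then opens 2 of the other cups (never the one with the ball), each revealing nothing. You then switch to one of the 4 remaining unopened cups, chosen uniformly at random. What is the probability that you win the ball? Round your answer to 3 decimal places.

Your original cup holds the ball with probability 1/7, so the other 6 collectively hold it with probability 6/7.
The host can always find 2 empty cups to open, so the reveals don't change that 6/7; it is now spread over the 4 remaining unopened cups.
P(win by switching) = (6/7) · (1/4) = 3/14 ≈ 0.214.

0.214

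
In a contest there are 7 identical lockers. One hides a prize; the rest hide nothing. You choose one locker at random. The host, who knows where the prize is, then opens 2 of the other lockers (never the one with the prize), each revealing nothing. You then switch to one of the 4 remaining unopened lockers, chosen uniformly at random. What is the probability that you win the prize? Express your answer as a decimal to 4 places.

0.2143

Your original locker holds the prize with probability 1/7, so the other 6 collectively hold it with probability 6/7.
The host can always find 2 empty lockers to open, so the reveals don't change that 6/7; it is now spread over the 4 remaining unopened lockers.
P(win by switching) = (6/7) · (1/4) = 3/14 ≈ 0.2143.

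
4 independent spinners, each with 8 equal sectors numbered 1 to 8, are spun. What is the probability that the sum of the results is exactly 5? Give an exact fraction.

1/1024

There are 8^4 = 4096 equally likely outcomes.
The number of ordered 4-tuples from {1,…,8} summing to 5 is 4.
P(sum = 5) = 4/4096 = 1/1024.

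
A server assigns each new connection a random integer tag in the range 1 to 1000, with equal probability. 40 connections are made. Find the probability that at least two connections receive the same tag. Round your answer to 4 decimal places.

0.5464

It's easier to compute the probability that all 40 are distinct.
P(all distinct) = 1000/1000 · 999/1000 · ··· · 961/1000 ≈ 0.4536.
So the probability of at least one match is 1 − 0.4536 = 0.5464.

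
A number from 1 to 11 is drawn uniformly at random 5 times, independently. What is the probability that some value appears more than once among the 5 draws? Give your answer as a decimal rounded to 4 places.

0.6558

P(all 5 different) = 11/11 · 10/11 · ··· · 7/11 ≈ 0.3442.
P(at least two equal) = 1 − 0.3442 = 0.6558.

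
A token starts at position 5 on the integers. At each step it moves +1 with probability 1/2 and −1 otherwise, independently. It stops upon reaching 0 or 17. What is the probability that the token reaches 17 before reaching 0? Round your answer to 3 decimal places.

With a fair step, P(i) = ½P(i−1) + ½P(i+1) with P(0)=0, P(17)=1 has the linear solution P(i) = i/17.
P(5) = 5/17 ≈ 0.294.

0.294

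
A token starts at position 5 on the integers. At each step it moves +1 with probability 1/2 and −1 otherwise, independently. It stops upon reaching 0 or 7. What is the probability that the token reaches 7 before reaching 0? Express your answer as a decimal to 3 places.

0.714

With a fair step, P(i) = ½P(i−1) + ½P(i+1) with P(0)=0, P(7)=1 has the linear solution P(i) = i/7.
P(5) = 5/7 ≈ 0.714.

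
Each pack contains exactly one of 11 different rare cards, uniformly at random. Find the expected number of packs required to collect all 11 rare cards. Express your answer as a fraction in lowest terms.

83711/2520

After i distinct types are collected, each trial gives a new one with probability (11−i)/11, so the expected wait for the next new type is 11/(11−i).
E = 11/11 + 11/10 + 11/9 + 11/8 + 11/7 + 11/6 + 11/5 + 11/4 + 11/3 + 11/2 + 11/1 = 83711/2520.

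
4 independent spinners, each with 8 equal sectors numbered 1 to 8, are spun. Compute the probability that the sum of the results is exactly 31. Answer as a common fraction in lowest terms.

There are 8^4 = 4096 equally likely outcomes.
The number of ordered 4-tuples from {1,…,8} summing to 31 is 4.
P(sum = 31) = 4/4096 = 1/1024.

1/1024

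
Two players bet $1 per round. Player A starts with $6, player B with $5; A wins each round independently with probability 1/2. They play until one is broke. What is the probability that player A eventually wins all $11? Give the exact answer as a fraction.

With a fair step, P(i) = ½P(i−1) + ½P(i+1) with P(0)=0, P(11)=1 has the linear solution P(i) = i/11.
P(6) = 6/11.

6/11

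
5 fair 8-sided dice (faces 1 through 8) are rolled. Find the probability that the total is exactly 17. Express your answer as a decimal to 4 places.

0.0449

There are 8^5 = 32768 equally likely outcomes.
The number of ordered 5-tuples from {1,…,8} summing to 17 is 1470.
P(sum = 17) = 1470/32768 = 735/16384 ≈ 0.0449.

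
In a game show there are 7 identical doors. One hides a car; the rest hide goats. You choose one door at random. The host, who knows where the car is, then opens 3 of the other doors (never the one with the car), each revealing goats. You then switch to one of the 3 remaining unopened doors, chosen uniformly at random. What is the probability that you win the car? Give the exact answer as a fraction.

2/7

Your original door holds the car with probability 1/7, so the other 6 collectively hold it with probability 6/7.
The host can always find 3 empty doors to open, so the reveals don't change that 6/7; it is now spread over the 3 remaining unopened doors.
P(win by switching) = (6/7) · (1/3) = 2/7.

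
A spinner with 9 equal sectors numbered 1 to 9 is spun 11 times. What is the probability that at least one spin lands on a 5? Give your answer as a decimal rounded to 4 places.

0.7263

P(no spin lands on a 5) = (8/9)^11 ≈ 0.2737.
P(at least one) = 1 − 0.2737 = 0.7263.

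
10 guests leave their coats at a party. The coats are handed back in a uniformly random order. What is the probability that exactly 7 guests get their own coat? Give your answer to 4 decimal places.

0.0001

Choose which 7 of the 10 are fixed: C(10,7) = 120 ways.
The remaining 3 must have no fixed point: D(3) = 2.
P = 120·2/3628800 = 1/15120 ≈ 0.0001.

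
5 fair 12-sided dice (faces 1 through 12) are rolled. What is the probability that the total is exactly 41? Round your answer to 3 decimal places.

There are 12^5 = 248832 equally likely outcomes.
The number of ordered 5-tuples from {1,…,12} summing to 41 is 7205.
P(sum = 41) = 7205/248832 ≈ 0.029.

0.029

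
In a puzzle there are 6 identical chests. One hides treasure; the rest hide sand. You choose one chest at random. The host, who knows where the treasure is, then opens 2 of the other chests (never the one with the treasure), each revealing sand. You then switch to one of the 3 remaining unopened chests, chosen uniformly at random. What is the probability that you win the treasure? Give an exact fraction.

5/18

Your original chest holds the treasure with probability 1/6, so the other 5 collectively hold it with probability 5/6.
The host can always find 2 empty chests to open, so the reveals don't change that 5/6; it is now spread over the 3 remaining unopened chests.
P(win by switching) = (5/6) · (1/3) = 5/18.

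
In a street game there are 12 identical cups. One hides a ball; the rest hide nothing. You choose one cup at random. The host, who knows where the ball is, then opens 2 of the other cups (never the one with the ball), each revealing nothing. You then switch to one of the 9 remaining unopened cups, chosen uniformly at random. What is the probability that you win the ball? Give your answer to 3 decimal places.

0.102

Your original cup holds the ball with probability 1/12, so the other 11 collectively hold it with probability 11/12.
The host can always find 2 empty cups to open, so the reveals don't change that 11/12; it is now spread over the 9 remaining unopened cups.
P(win by switching) = (11/12) · (1/9) = 11/108 ≈ 0.102.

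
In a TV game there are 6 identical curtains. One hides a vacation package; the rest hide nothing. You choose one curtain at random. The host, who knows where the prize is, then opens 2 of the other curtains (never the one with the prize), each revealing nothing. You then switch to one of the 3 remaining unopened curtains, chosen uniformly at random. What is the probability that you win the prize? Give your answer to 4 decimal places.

0.2778

Your original curtain holds the prize with probability 1/6, so the other 5 collectively hold it with probability 5/6.
The host can always find 2 empty curtains to open, so the reveals don't change that 5/6; it is now spread over the 3 remaining unopened curtains.
P(win by switching) = (5/6) · (1/3) = 5/18 ≈ 0.2778.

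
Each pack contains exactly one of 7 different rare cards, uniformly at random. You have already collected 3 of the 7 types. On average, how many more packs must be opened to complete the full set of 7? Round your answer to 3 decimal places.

14.583

Starting from 3 distinct types, each trial gives a new one with probability (7−i)/7 when i types are held, so the wait for the next new type is 7/(7−i).
E = 7/4 + 7/3 + 7/2 + 7/1 = 175/12 ≈ 14.583.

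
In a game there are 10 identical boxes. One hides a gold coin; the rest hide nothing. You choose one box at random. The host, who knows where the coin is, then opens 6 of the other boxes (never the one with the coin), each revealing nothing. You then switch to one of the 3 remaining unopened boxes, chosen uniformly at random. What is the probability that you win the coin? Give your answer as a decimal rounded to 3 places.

0.300

Your original box holds the coin with probability 1/10, so the other 9 collectively hold it with probability 9/10.
The host can always find 6 empty boxes to open, so the reveals don't change that 9/10; it is now spread over the 3 remaining unopened boxes.
P(win by switching) = (9/10) · (1/3) = 3/10 ≈ 0.300.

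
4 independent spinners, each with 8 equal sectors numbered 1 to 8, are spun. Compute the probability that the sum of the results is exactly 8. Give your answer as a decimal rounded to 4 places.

0.0085

There are 8^4 = 4096 equally likely outcomes.
The number of ordered 4-tuples from {1,…,8} summing to 8 is 35.
P(sum = 8) = 35/4096 ≈ 0.0085.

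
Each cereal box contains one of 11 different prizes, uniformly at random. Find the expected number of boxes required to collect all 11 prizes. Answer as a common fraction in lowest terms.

83711/2520

After i distinct types are collected, each trial gives a new one with probability (11−i)/11, so the expected wait for the next new type is 11/(11−i).
E = 11/11 + 11/10 + 11/9 + 11/8 + 11/7 + 11/6 + 11/5 + 11/4 + 11/3 + 11/2 + 11/1 = 83711/2520.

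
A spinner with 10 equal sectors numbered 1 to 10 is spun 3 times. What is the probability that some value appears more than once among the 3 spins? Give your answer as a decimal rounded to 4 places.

P(all 3 different) = 10/10 · 9/10 · ··· · 8/10 ≈ 0.7200.
P(at least two equal) = 1 − 0.7200 = 0.2800.

0.2800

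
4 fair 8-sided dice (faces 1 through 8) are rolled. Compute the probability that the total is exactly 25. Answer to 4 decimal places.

There are 8^4 = 4096 equally likely outcomes.
The number of ordered 4-tuples from {1,…,8} summing to 25 is 120.
P(sum = 25) = 120/4096 = 15/512 ≈ 0.0293.

0.0293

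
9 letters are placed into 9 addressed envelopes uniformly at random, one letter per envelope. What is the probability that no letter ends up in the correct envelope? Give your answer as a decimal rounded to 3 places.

0.368

This is the derangement probability: permutations of 9 with no fixed point.
D(9) = 9! · (1 − 1/1! + 1/2! − ··· + (−1)^9/9!) = 133496.
P = 133496/362880 = 16687/45360 ≈ 0.368.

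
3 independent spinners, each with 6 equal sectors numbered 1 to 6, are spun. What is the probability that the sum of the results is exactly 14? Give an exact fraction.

There are 6^3 = 216 equally likely outcomes.
The number of ordered 3-tuples from {1,…,6} summing to 14 is 15.
P(sum = 14) = 15/216 = 5/72.

5/72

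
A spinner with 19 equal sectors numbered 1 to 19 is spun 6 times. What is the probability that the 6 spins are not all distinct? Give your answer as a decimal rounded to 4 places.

P(all 6 different) = 19/19 · 18/19 · ··· · 14/19 ≈ 0.4152.
P(at least two equal) = 1 − 0.4152 = 0.5848.

0.5848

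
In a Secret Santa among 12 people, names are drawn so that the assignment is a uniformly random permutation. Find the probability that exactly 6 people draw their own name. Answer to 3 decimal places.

0.001

Choose which 6 of the 12 are fixed: C(12,6) = 924 ways.
The remaining 6 must have no fixed point: D(6) = 265.
P = 924·265/479001600 = 53/103680 ≈ 0.001.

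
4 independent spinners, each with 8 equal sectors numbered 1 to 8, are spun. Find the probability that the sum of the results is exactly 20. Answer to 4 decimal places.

0.0769

There are 8^4 = 4096 equally likely outcomes.
The number of ordered 4-tuples from {1,…,8} summing to 20 is 315.
P(sum = 20) = 315/4096 ≈ 0.0769.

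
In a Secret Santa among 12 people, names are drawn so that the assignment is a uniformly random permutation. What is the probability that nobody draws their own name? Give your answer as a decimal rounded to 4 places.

0.3679

This is the derangement probability: permutations of 12 with no fixed point.
D(12) = 12! · (1 − 1/1! + 1/2! − ··· + (−1)^12/12!) = 176214841.
P = 176214841/479001600 = 16019531/43545600 ≈ 0.3679.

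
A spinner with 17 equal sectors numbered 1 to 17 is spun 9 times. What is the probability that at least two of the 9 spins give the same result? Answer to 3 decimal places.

P(all 9 different) = 17/17 · 16/17 · ··· · 9/17 ≈ 0.074.
P(at least two equal) = 1 − 0.074 = 0.926.

0.926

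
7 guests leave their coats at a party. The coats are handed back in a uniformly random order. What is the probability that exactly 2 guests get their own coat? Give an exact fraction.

11/60

Choose which 2 of the 7 are fixed: C(7,2) = 21 ways.
The remaining 5 must have no fixed point: D(5) = 44.
P = 21·44/5040 = 11/60.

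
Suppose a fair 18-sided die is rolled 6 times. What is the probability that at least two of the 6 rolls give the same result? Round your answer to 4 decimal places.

P(all 6 different) = 18/18 · 17/18 · ··· · 13/18 ≈ 0.3930.
P(at least two equal) = 1 − 0.3930 = 0.6070.

0.6070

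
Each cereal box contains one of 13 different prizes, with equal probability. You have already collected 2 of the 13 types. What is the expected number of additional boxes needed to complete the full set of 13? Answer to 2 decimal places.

Starting from 2 distinct types, each trial gives a new one with probability (13−i)/13 when i types are held, so the wait for the next new type is 13/(13−i).
E = 13/11 + 13/10 + 13/9 + 13/8 + 13/7 + 13/6 + 13/5 + 13/4 + 13/3 + 13/2 + 13/1 = 1088243/27720 ≈ 39.26.

39.26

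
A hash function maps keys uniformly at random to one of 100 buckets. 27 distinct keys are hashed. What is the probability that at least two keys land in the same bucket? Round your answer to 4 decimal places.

It's easier to compute the probability that all 27 are distinct.
P(all distinct) = 100/100 · 99/100 · ··· · 74/100 ≈ 0.0209.
So the probability of at least one match is 1 − 0.0209 = 0.9791.

0.9791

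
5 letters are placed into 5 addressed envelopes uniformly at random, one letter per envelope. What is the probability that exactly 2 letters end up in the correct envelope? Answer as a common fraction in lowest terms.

Choose which 2 of the 5 are fixed: C(5,2) = 10 ways.
The remaining 3 must have no fixed point: D(3) = 2.
P = 10·2/120 = 1/6.

1/6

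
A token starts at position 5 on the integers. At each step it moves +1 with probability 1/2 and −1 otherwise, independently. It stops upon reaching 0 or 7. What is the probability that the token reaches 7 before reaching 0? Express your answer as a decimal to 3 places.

0.714

With a fair step, P(i) = ½P(i−1) + ½P(i+1) with P(0)=0, P(7)=1 has the linear solution P(i) = i/7.
P(5) = 5/7 ≈ 0.714.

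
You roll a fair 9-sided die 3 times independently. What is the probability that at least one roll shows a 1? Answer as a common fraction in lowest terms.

P(no roll shows a 1) = (8/9)^3 = 512/729.
P(at least one) = 1 − 512/729 = 217/729.

217/729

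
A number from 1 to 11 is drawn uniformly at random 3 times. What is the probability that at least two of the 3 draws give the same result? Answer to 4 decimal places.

P(all 3 different) = 11/11 · 10/11 · ··· · 9/11 ≈ 0.7438.
P(at least two equal) = 1 − 0.7438 = 0.2562.

0.2562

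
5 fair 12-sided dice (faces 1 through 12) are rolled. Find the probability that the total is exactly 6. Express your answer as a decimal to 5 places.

0.00002

There are 12^5 = 248832 equally likely outcomes.
The number of ordered 5-tuples from {1,…,12} summing to 6 is 5.
P(sum = 6) = 5/248832 ≈ 0.00002.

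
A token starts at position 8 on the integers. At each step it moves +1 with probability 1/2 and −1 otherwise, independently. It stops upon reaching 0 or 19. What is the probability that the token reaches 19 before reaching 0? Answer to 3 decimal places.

0.421

With a fair step, P(i) = ½P(i−1) + ½P(i+1) with P(0)=0, P(19)=1 has the linear solution P(i) = i/19.
P(8) = 8/19 ≈ 0.421.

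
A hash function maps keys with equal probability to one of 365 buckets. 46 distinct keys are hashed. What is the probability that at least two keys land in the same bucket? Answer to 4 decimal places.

It's easier to compute the probability that all 46 are distinct.
P(all distinct) = 365/365 · 364/365 · ··· · 320/365 ≈ 0.0517.
So the probability of at least one match is 1 − 0.0517 = 0.9483.

0.9483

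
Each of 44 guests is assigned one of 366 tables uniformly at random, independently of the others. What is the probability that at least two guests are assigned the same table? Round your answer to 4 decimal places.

0.9324

It's easier to compute the probability that all 44 are distinct.
P(all distinct) = 366/366 · 365/366 · ··· · 323/366 ≈ 0.0676.
So the probability of at least one match is 1 − 0.0676 = 0.9324.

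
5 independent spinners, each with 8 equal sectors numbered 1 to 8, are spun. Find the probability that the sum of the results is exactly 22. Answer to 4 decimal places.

There are 8^5 = 32768 equally likely outcomes.
The number of ordered 5-tuples from {1,…,8} summing to 22 is 2460.
P(sum = 22) = 2460/32768 = 615/8192 ≈ 0.0751.

0.0751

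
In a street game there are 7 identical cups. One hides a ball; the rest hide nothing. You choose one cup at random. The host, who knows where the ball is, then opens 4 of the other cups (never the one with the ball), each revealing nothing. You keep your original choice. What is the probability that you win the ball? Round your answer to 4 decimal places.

The host can always open 4 empty cups regardless of your choice, so the reveals give no information about your original cup.
P(win by staying) = 1/7 ≈ 0.1429.

0.1429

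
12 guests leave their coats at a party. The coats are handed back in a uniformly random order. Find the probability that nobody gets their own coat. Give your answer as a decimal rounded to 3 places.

This is the derangement probability: permutations of 12 with no fixed point.
D(12) = 12! · (1 − 1/1! + 1/2! − ··· + (−1)^12/12!) = 176214841.
P = 176214841/479001600 = 16019531/43545600 ≈ 0.368.

0.368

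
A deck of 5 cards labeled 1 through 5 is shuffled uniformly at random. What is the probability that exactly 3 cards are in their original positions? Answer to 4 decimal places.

Choose which 3 of the 5 are fixed: C(5,3) = 10 ways.
The remaining 2 must have no fixed point: D(2) = 1.
P = 10·1/120 = 1/12 ≈ 0.0833.

0.0833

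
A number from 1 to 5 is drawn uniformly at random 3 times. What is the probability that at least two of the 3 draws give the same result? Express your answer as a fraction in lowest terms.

13/25

P(all 3 different) = 5/5 · 4/5 · ··· · 3/5 = 12/25.
P(at least two equal) = 1 − 12/25 = 13/25.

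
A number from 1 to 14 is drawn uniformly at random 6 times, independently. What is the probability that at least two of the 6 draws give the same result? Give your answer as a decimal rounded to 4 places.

0.7128

P(all 6 different) = 14/14 · 13/14 · ··· · 9/14 ≈ 0.2872.
P(at least two equal) = 1 − 0.2872 = 0.7128.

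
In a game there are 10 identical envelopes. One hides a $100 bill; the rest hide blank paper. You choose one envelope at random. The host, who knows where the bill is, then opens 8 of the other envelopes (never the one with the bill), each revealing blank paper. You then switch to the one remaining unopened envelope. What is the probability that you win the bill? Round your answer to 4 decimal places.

0.9000

Your original envelope holds the bill with probability 1/10, so the other 9 collectively hold it with probability 9/10.
The host can always find 8 empty envelopes to open, so the reveals don't change that 9/10; it is now spread over the 1 remaining unopened envelope.
P(win by switching) = (9/10) · (1/1) = 9/10 ≈ 0.9000.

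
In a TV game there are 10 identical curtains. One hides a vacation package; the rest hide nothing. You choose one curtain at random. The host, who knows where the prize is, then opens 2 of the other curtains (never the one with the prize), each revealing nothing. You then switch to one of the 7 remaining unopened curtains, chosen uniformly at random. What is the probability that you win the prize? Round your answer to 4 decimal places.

Your original curtain holds the prize with probability 1/10, so the other 9 collectively hold it with probability 9/10.
The host can always find 2 empty curtains to open, so the reveals don't change that 9/10; it is now spread over the 7 remaining unopened curtains.
P(win by switching) = (9/10) · (1/7) = 9/70 ≈ 0.1286.

0.1286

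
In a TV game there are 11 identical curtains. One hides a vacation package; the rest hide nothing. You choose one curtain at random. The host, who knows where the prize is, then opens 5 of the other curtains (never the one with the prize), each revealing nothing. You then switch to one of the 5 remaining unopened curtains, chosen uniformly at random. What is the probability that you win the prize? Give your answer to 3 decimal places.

0.182

Your original curtain holds the prize with probability 1/11, so the other 10 collectively hold it with probability 10/11.
The host can always find 5 empty curtains to open, so the reveals don't change that 10/11; it is now spread over the 5 remaining unopened curtains.
P(win by switching) = (10/11) · (1/5) = 2/11 ≈ 0.182.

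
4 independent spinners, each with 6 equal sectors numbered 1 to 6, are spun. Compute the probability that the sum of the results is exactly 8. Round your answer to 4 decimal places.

There are 6^4 = 1296 equally likely outcomes.
The number of ordered 4-tuples from {1,…,6} summing to 8 is 35.
P(sum = 8) = 35/1296 ≈ 0.0270.

0.0270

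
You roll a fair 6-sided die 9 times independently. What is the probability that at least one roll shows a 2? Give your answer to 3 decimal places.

0.806

P(no roll shows a 2) = (5/6)^9 ≈ 0.194.
P(at least one) = 1 − 0.194 = 0.806.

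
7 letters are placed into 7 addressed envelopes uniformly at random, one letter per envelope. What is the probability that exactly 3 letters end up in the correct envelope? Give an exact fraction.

1/16

Choose which 3 of the 7 are fixed: C(7,3) = 35 ways.
The remaining 4 must have no fixed point: D(4) = 9.
P = 35·9/5040 = 1/16.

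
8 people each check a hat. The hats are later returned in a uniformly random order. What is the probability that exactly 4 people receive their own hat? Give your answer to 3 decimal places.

0.016

Choose which 4 of the 8 are fixed: C(8,4) = 70 ways.
The remaining 4 must have no fixed point: D(4) = 9.
P = 70·9/40320 = 1/64 ≈ 0.016.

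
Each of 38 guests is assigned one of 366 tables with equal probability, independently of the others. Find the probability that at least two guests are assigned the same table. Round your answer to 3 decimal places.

0.863

It's easier to compute the probability that all 38 are distinct.
P(all distinct) = 366/366 · 365/366 · ··· · 329/366 ≈ 0.137.
So the probability of at least one match is 1 − 0.137 = 0.863.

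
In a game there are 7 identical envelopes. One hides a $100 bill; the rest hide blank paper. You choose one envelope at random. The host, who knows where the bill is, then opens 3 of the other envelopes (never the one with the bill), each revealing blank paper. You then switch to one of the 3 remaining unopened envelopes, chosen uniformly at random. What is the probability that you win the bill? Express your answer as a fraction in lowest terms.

2/7

Your original envelope holds the bill with probability 1/7, so the other 6 collectively hold it with probability 6/7.
The host can always find 3 empty envelopes to open, so the reveals don't change that 6/7; it is now spread over the 3 remaining unopened envelopes.
P(win by switching) = (6/7) · (1/3) = 2/7.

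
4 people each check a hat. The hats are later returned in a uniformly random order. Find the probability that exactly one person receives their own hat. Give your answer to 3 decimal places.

0.333

Choose which one is fixed: C(4,1) = 4 ways.
The remaining 3 must have no fixed point: D(3) = 2.
P = 4·2/24 = 1/3 ≈ 0.333.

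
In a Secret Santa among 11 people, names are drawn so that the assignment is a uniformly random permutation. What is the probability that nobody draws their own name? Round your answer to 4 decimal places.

0.3679

This is the derangement probability: permutations of 11 with no fixed point.
D(11) = 11! · (1 − 1/1! + 1/2! − ··· + (−1)^11/11!) = 14684570.
P = 14684570/39916800 = 1468457/3991680 ≈ 0.3679.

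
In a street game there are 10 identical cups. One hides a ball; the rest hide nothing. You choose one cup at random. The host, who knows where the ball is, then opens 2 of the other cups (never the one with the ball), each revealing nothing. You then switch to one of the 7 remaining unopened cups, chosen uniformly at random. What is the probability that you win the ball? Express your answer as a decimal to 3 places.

Your original cup holds the ball with probability 1/10, so the other 9 collectively hold it with probability 9/10.
The host can always find 2 empty cups to open, so the reveals don't change that 9/10; it is now spread over the 7 remaining unopened cups.
P(win by switching) = (9/10) · (1/7) = 9/70 ≈ 0.129.

0.129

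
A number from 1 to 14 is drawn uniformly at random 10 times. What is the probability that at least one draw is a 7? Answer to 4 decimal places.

P(no draw is a 7) = (13/14)^10 ≈ 0.4766.
P(at least one) = 1 − 0.4766 = 0.5234.

0.5234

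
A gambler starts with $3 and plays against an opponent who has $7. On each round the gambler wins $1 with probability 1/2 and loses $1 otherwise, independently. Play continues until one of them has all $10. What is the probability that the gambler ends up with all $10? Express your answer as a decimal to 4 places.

0.3000

With a fair step, P(i) = ½P(i−1) + ½P(i+1) with P(0)=0, P(10)=1 has the linear solution P(i) = i/10.
P(3) = 3/10 ≈ 0.3000.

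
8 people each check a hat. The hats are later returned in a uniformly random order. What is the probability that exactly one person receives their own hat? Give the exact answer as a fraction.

103/280

Choose which one is fixed: C(8,1) = 8 ways.
The remaining 7 must have no fixed point: D(7) = 1854.
P = 8·1854/40320 = 103/280.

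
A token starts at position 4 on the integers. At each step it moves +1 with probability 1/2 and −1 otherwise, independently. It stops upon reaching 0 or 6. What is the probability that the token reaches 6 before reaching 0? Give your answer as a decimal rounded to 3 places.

0.667

With a fair step, P(i) = ½P(i−1) + ½P(i+1) with P(0)=0, P(6)=1 has the linear solution P(i) = i/6.
P(4) = 4/6 = 2/3 ≈ 0.667.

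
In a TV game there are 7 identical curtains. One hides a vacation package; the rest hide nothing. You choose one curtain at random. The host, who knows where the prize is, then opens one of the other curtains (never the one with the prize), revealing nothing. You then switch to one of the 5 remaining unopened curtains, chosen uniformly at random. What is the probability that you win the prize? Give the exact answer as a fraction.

6/35

Your original curtain holds the prize with probability 1/7, so the other 6 collectively hold it with probability 6/7.
The host can always find an empty curtain to open, so this doesn't change that 6/7; it is now spread over the 5 remaining unopened curtains.
P(win by switching) = (6/7) · (1/5) = 6/35.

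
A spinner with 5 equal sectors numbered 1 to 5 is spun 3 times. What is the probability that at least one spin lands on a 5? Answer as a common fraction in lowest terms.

P(no spin lands on a 5) = (4/5)^3 = 64/125.
P(at least one) = 1 − 64/125 = 61/125.

61/125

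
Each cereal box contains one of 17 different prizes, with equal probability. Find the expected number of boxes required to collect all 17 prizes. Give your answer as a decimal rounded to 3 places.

After i distinct types are collected, each trial gives a new one with probability (17−i)/17, so the expected wait for the next new type is 17/(17−i).
E = 17/17 + 17/16 + 17/15 + 17/14 + 17/13 + 17/12 + 17/11 + 17/10 + 17/9 + 17/8 + 17/7 + 17/6 + 17/5 + 17/4 + 17/3 + 17/2 + 17/1 = 42142223/720720 ≈ 58.472.

58.472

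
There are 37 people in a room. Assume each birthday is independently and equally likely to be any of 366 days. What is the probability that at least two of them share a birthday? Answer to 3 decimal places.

0.848

It's easier to compute the probability that all 37 are distinct.
P(all distinct) = 366/366 · 365/366 · ··· · 330/366 ≈ 0.152.
So the probability of at least one match is 1 − 0.152 = 0.848.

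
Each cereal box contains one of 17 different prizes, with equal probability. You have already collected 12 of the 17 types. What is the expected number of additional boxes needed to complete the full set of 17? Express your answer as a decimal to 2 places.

Starting from 12 distinct types, each trial gives a new one with probability (17−i)/17 when i types are held, so the wait for the next new type is 17/(17−i).
E = 17/5 + 17/4 + 17/3 + 17/2 + 17/1 = 2329/60 ≈ 38.82.

38.82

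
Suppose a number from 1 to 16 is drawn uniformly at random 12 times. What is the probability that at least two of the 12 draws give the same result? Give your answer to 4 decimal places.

0.9969

P(all 12 different) = 16/16 · 15/16 · ··· · 5/16 ≈ 0.0031.
P(at least two equal) = 1 − 0.0031 = 0.9969.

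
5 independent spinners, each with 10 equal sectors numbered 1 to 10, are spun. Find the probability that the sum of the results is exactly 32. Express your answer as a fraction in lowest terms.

121/2500

There are 10^5 = 100000 equally likely outcomes.
The number of ordered 5-tuples from {1,…,10} summing to 32 is 4840.
P(sum = 32) = 4840/100000 = 121/2500.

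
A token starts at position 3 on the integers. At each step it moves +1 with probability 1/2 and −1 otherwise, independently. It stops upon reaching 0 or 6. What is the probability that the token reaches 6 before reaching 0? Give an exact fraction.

1/2

With a fair step, P(i) = ½P(i−1) + ½P(i+1) with P(0)=0, P(6)=1 has the linear solution P(i) = i/6.
P(3) = 3/6 = 1/2.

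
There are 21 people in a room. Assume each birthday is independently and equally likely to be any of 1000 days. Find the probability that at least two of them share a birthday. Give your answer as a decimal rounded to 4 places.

It's easier to compute the probability that all 21 are distinct.
P(all distinct) = 1000/1000 · 999/1000 · ··· · 980/1000 ≈ 0.8094.
So the probability of at least one match is 1 − 0.8094 = 0.1906.

0.1906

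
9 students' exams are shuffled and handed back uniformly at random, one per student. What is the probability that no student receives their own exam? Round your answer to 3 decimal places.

This is the derangement probability: permutations of 9 with no fixed point.
D(9) = 9! · (1 − 1/1! + 1/2! − ··· + (−1)^9/9!) = 133496.
P = 133496/362880 = 16687/45360 ≈ 0.368.

0.368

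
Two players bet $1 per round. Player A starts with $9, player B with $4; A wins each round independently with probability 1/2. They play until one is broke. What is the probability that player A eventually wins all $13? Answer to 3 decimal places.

With a fair step, P(i) = ½P(i−1) + ½P(i+1) with P(0)=0, P(13)=1 has the linear solution P(i) = i/13.
P(9) = 9/13 ≈ 0.692.

0.692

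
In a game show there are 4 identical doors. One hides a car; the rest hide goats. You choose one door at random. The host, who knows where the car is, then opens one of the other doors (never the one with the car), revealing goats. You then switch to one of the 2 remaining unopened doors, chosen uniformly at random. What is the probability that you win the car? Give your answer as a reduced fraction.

Your original door holds the car with probability 1/4, so the other 3 collectively hold it with probability 3/4.
The host can always find an empty door to open, so this doesn't change that 3/4; it is now spread over the 2 remaining unopened doors.
P(win by switching) = (3/4) · (1/2) = 3/8.

3/8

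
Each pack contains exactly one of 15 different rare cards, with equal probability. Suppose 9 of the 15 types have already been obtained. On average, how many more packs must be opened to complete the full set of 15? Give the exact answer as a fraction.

147/4

Starting from 9 distinct types, each trial gives a new one with probability (15−i)/15 when i types are held, so the wait for the next new type is 15/(15−i).
E = 15/6 + 15/5 + 15/4 + 15/3 + 15/2 + 15/1 = 147/4.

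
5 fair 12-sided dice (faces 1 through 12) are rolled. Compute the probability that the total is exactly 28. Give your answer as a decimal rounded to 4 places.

There are 12^5 = 248832 equally likely outcomes.
The number of ordered 5-tuples from {1,…,12} summing to 28 is 10725.
P(sum = 28) = 10725/248832 = 3575/82944 ≈ 0.0431.

0.0431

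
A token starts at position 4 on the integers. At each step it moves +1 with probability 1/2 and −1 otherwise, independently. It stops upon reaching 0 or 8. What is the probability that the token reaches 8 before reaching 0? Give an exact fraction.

1/2

With a fair step, P(i) = ½P(i−1) + ½P(i+1) with P(0)=0, P(8)=1 has the linear solution P(i) = i/8.
P(4) = 4/8 = 1/2.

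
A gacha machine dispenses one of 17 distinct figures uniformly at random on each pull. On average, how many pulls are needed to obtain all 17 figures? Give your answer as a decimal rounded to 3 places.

After i distinct types are collected, each trial gives a new one with probability (17−i)/17, so the expected wait for the next new type is 17/(17−i).
E = 17/17 + 17/16 + 17/15 + 17/14 + 17/13 + 17/12 + 17/11 + 17/10 + 17/9 + 17/8 + 17/7 + 17/6 + 17/5 + 17/4 + 17/3 + 17/2 + 17/1 = 42142223/720720 ≈ 58.472.

58.472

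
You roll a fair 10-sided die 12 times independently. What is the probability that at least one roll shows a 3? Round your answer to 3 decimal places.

P(no roll shows a 3) = (9/10)^12 ≈ 0.282.
P(at least one) = 1 − 0.282 = 0.718.

0.718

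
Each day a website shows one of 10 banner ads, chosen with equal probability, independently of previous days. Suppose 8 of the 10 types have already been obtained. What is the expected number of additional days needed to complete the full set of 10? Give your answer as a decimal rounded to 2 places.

15.00

Starting from 8 distinct types, each trial gives a new one with probability (10−i)/10 when i types are held, so the wait for the next new type is 10/(10−i).
E = 10/2 + 10/1 = 15 ≈ 15.00.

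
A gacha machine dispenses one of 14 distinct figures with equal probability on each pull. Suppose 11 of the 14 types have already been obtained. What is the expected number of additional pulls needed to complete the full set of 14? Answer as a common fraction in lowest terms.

77/3

Starting from 11 distinct types, each trial gives a new one with probability (14−i)/14 when i types are held, so the wait for the next new type is 14/(14−i).
E = 14/3 + 14/2 + 14/1 = 77/3.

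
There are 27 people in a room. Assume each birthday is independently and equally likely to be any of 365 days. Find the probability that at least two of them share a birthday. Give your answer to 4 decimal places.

0.6269

It's easier to compute the probability that all 27 are distinct.
P(all distinct) = 365/365 · 364/365 · ··· · 339/365 ≈ 0.3731.
So the probability of at least one match is 1 − 0.3731 = 0.6269.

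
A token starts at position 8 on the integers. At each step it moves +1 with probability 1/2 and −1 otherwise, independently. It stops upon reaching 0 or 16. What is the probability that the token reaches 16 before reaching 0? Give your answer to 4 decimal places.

0.5000

With a fair step, P(i) = ½P(i−1) + ½P(i+1) with P(0)=0, P(16)=1 has the linear solution P(i) = i/16.
P(8) = 8/16 = 1/2 ≈ 0.5000.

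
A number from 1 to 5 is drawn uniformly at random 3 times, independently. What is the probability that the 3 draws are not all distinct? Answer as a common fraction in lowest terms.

P(all 3 different) = 5/5 · 4/5 · ··· · 3/5 = 12/25.
P(at least two equal) = 1 − 12/25 = 13/25.

13/25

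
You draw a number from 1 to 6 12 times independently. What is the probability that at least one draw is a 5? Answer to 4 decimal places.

0.8878

P(no draw is a 5) = (5/6)^12 ≈ 0.1122.
P(at least one) = 1 − 0.1122 = 0.8878.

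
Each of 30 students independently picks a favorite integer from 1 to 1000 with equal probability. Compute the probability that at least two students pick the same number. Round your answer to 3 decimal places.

0.356

It's easier to compute the probability that all 30 are distinct.
P(all distinct) = 1000/1000 · 999/1000 · ··· · 971/1000 ≈ 0.644.
So the probability of at least one match is 1 − 0.644 = 0.356.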